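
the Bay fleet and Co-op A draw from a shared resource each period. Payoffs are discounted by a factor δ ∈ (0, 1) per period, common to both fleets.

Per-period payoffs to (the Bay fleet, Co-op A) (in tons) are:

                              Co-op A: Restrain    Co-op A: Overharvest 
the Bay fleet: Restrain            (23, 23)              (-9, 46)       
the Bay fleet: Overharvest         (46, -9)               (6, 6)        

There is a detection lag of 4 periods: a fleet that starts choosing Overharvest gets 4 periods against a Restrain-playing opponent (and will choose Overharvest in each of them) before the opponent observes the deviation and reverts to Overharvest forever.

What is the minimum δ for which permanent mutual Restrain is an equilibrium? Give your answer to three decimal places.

A deviator earns 46 for 4 periods, then 6 forever; cooperating earns 23 forever. Multiplying the IC by (1−δ):
23 ≥ 46(1−δ^4) + 6δ^4, so 40·δ^4 ≥ 23 and δ^4 ≥ 23/40.
δ ≥ (23/40)^(1/4) ≈ 0.871.

0.871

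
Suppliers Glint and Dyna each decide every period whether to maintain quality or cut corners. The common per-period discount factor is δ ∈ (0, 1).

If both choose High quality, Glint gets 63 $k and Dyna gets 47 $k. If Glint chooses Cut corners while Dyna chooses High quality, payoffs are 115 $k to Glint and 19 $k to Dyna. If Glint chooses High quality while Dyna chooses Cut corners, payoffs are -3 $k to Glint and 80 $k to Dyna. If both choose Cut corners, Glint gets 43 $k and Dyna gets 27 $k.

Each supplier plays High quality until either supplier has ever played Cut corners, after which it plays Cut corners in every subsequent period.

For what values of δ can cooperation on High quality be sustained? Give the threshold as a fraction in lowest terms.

Glint: cooperation gives 63 each period; deviation gives 115 once then 43 forever.
  63/(1−δ) ≥ 115 + 43δ/(1−δ) ⇒ δ ≥ 52/72 = 13/18.
Dyna: cooperation gives 47 each period; deviation gives 80 once then 27 forever.
  δ ≥ 33/53.
Both must hold, so the binding constraint is Glint's: δ ≥ 13/18.

13/18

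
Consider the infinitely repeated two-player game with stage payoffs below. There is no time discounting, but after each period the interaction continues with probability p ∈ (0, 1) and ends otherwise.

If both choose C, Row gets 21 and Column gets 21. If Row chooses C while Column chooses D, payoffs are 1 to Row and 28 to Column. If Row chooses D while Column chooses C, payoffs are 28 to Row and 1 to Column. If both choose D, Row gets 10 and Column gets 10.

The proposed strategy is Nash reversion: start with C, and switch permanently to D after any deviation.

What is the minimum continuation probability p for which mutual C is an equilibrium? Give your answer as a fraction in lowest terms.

7/18

Expected cooperation value is 21 + p·21 + p²·21 + … = 21/(1−p); deviation gives 28 + p·10/(1−p).
21 ≥ 28(1−p) + 10p ⇒ 18p ≥ 7 ⇒ p ≥ 7/18.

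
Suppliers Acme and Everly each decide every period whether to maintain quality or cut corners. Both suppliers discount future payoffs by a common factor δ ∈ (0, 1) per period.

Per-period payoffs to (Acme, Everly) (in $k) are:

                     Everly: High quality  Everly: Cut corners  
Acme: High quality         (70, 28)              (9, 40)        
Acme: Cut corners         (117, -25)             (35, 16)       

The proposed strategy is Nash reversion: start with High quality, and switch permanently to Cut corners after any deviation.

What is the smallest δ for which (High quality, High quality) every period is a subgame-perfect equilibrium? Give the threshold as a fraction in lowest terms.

For Acme: deviation gain 117−70 = 47, per-period punishment loss 70−35 = 35. IC gives δ ≥ 47/82.
For Everly: gain 12, loss 12 per period, so δ ≥ 12/24 = 1/2.
The tighter constraint is Acme's, so cooperation needs δ ≥ 47/82.

47/82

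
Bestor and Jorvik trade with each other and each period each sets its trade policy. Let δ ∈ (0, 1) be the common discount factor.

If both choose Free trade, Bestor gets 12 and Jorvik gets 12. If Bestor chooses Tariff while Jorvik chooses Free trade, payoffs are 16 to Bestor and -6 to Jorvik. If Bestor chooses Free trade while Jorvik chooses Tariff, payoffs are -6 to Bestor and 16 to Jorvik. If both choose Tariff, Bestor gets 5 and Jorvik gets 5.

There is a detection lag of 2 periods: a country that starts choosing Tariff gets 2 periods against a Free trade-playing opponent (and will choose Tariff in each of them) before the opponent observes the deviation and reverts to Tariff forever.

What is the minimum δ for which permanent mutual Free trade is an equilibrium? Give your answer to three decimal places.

The best deviation is to choose Tariff for all 2 undetected periods, earning 16 each, then 5 forever once detected.
Deviation value: 16(1−δ^2)/(1−δ) + 5δ^2/(1−δ); cooperation value: 12/(1−δ).
IC: 12 ≥ 16(1−δ^2) + 5δ^2 = 16 − 11δ^2.
So δ^2 ≥ 4/11, giving δ ≥ (4/11)^(1/2) ≈ 0.603.

0.603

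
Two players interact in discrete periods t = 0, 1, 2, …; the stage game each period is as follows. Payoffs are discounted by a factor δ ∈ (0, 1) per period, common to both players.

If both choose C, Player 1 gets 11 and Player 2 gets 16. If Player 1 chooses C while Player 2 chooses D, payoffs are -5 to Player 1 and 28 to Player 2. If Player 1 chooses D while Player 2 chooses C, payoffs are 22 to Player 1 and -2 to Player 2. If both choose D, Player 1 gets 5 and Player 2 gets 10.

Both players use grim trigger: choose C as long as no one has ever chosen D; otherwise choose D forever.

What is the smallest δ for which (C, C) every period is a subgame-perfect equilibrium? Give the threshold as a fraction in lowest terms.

2/3

Player 1: cooperation gives 11 each period; deviation gives 22 once then 5 forever.
  11/(1−δ) ≥ 22 + 5δ/(1−δ) ⇒ δ ≥ 11/17.
Player 2: cooperation gives 16 each period; deviation gives 28 once then 10 forever.
  δ ≥ 12/18 = 2/3.
Both must hold, so the binding constraint is Player 2's: δ ≥ 2/3.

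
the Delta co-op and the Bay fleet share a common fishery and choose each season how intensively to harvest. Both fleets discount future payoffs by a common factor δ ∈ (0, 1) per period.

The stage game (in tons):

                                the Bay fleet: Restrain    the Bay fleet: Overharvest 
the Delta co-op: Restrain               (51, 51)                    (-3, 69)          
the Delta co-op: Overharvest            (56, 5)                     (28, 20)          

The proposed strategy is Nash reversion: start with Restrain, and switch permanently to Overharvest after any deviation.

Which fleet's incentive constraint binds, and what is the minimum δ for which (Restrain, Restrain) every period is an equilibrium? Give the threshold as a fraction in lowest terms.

the Bay fleet; δ ≥ 18/49

For the Delta co-op: deviation gain 56−51 = 5, per-period punishment loss 51−28 = 23. IC gives δ ≥ 5/28.
For the Bay fleet: gain 18, loss 31 per period, so δ ≥ 18/49.
The tighter constraint is the Bay fleet's, so cooperation needs δ ≥ 18/49.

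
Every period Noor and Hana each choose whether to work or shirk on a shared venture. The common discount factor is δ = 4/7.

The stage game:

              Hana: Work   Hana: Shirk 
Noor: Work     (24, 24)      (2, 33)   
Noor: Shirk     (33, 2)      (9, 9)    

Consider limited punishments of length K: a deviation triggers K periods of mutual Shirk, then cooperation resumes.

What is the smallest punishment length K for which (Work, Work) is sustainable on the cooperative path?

2

Need Σ_{k=1}^{K} δ^k ≥ (33−24)/(24−9) = 0.6000 at δ = 4/7.
At K = 1 the sum is 0.5714 < 0.6000; at K = 2 it is 0.8980 ≥ 0.6000.
So the minimum punishment length is K = 2.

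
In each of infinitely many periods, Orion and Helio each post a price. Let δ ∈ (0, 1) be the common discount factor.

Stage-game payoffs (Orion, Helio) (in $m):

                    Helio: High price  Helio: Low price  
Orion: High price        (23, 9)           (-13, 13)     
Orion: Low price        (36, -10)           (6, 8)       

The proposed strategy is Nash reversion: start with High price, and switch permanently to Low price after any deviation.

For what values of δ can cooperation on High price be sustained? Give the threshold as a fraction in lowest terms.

For Orion: deviation gain 36−23 = 13, per-period punishment loss 23−6 = 17. IC gives δ ≥ 13/30.
For Helio: gain 4, loss 1 per period, so δ ≥ 4/5.
The tighter constraint is Helio's, so cooperation needs δ ≥ 4/5.

4/5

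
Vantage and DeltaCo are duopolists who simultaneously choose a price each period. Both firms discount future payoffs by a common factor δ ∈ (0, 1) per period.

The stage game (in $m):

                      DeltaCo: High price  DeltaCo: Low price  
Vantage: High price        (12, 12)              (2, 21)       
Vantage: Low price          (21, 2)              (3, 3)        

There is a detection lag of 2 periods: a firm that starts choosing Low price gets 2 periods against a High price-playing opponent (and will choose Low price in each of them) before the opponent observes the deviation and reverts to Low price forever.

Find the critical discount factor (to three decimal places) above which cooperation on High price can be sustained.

The best deviation is to choose Low price for all 2 undetected periods, earning 21 each, then 3 forever once detected.
Deviation value: 21(1−δ^2)/(1−δ) + 3δ^2/(1−δ); cooperation value: 12/(1−δ).
IC: 12 ≥ 21(1−δ^2) + 3δ^2 = 21 − 18δ^2.
So δ^2 ≥ 9/18 = 1/2, giving δ ≥ (1/2)^(1/2) ≈ 0.707.

0.707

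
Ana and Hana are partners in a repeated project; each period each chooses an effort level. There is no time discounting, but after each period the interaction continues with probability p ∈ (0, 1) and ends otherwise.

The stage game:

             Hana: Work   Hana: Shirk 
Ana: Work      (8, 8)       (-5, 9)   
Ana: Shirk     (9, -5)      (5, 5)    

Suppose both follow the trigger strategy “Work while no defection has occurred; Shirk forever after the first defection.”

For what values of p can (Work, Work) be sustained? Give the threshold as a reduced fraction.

1/4

Expected cooperation value is 8 + p·8 + p²·8 + … = 8/(1−p); deviation gives 9 + p·5/(1−p).
8 ≥ 9(1−p) + 5p ⇒ 4p ≥ 1 ⇒ p ≥ 1/4.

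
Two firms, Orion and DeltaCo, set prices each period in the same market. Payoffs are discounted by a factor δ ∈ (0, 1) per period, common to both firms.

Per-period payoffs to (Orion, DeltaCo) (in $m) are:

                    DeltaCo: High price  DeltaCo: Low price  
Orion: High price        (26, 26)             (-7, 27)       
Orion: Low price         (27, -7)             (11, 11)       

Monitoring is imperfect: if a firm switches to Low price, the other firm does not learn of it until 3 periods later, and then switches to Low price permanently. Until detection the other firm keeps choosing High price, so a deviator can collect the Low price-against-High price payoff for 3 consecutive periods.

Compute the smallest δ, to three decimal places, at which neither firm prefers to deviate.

The best deviation is to choose Low price for all 3 undetected periods, earning 27 each, then 11 forever once detected.
Deviation value: 27(1−δ^3)/(1−δ) + 11δ^3/(1−δ); cooperation value: 26/(1−δ).
IC: 26 ≥ 27(1−δ^3) + 11δ^3 = 27 − 16δ^3.
So δ^3 ≥ 1/16, giving δ ≥ (1/16)^(1/3) ≈ 0.397.

0.397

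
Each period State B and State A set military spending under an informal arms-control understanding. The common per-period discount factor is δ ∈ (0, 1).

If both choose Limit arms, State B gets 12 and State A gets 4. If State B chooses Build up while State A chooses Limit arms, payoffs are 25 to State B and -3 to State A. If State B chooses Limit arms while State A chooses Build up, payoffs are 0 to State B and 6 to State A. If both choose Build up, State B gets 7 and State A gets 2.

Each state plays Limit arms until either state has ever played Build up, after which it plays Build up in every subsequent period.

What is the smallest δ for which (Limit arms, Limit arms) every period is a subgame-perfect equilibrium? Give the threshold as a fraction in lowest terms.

13/18

State B: cooperation gives 12 each period; deviation gives 25 once then 7 forever.
  12/(1−δ) ≥ 25 + 7δ/(1−δ) ⇒ δ ≥ 13/18.
State A: cooperation gives 4 each period; deviation gives 6 once then 2 forever.
  δ ≥ 2/4 = 1/2.
Both must hold, so the binding constraint is State B's: δ ≥ 13/18.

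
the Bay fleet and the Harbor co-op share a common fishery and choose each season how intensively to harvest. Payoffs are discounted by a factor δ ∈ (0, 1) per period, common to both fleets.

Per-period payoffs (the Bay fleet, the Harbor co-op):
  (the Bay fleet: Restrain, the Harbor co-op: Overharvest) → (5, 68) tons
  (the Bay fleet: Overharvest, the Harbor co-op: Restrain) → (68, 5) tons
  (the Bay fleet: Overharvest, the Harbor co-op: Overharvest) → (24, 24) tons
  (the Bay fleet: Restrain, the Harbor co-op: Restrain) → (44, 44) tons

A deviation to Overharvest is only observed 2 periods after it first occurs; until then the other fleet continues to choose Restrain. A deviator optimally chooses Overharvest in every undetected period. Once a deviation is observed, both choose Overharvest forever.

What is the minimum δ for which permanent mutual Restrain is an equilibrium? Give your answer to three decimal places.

0.739

The best deviation is to choose Overharvest for all 2 undetected periods, earning 68 each, then 24 forever once detected.
Deviation value: 68(1−δ^2)/(1−δ) + 24δ^2/(1−δ); cooperation value: 44/(1−δ).
IC: 44 ≥ 68(1−δ^2) + 24δ^2 = 68 − 44δ^2.
So δ^2 ≥ 24/44 = 6/11, giving δ ≥ (6/11)^(1/2) ≈ 0.739.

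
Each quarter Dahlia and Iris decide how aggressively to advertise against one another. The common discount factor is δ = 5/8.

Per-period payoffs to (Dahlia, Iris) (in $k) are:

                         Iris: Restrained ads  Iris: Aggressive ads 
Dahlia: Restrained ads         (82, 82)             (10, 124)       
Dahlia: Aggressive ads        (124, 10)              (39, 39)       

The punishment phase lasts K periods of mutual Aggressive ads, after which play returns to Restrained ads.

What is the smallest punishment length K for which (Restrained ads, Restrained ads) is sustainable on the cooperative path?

IC: δ(1−δ^K)/(1−δ) ≥ (124−82)/(82−39) = 42/43.
With δ = 5/8: need 1 − δ^K ≥ 42/43·(1−5/8)/(5/8), i.e. δ^K ≤ 0.4140.
Since (5/8)^1 = 0.6250 and (5/8)^2 = 0.3906, the smallest such K is 2.

2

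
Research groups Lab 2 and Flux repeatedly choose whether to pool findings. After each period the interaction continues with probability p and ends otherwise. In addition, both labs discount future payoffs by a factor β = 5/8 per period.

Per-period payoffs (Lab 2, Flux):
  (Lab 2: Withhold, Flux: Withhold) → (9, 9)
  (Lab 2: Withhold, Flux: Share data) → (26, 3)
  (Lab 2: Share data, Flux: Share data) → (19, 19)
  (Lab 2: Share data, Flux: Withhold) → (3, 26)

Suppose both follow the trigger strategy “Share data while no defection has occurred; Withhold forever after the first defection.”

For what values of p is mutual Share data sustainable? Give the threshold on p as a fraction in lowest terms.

Expected continuation weight on next period's payoff is β·p = 5/8·p, which plays the role of the discount factor.
Cooperation requires 5/8·p ≥ (26−19)/(26−9) = 7/17, hence p ≥ 56/85.

56/85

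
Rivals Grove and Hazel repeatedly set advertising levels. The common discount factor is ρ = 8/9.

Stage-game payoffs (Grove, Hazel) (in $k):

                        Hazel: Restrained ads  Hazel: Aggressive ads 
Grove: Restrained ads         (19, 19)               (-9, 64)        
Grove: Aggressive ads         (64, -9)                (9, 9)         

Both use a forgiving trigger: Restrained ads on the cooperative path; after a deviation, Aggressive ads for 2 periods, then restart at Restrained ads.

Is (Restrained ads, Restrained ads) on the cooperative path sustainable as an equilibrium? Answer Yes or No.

No

IC: ρ+…+ρ^2 ≥ (64−19)/(19−9) = 9/2.
At ρ = 8/9: partial sum = 1.6790 < 4.5000. Cooperation not sustainable.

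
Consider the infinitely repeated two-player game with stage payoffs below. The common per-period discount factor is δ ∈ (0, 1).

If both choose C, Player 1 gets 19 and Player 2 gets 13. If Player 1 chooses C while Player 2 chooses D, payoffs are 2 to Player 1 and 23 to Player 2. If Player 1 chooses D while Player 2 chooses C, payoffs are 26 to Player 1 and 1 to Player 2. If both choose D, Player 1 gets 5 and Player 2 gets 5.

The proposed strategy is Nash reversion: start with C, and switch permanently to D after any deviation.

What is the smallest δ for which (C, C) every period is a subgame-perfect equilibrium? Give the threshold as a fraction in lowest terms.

For Player 1: deviation gain 26−19 = 7, per-period punishment loss 19−5 = 14. IC gives δ ≥ 7/21 = 1/3.
For Player 2: gain 10, loss 8 per period, so δ ≥ 10/18 = 5/9.
The tighter constraint is Player 2's, so cooperation needs δ ≥ 5/9.

5/9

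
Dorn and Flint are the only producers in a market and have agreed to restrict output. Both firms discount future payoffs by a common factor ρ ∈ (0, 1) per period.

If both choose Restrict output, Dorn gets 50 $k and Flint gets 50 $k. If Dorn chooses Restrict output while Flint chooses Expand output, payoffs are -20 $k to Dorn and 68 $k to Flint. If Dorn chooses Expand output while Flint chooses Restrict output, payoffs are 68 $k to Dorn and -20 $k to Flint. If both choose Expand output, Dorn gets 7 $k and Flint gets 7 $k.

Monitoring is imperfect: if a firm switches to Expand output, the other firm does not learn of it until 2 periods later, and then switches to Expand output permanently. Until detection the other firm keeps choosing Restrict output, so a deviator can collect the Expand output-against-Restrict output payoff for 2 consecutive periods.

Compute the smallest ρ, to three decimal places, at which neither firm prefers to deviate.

Deviating for the 2 undetected periods gains 68−50 = 18 per period over cooperation, then loses 50−7 = 43 per period forever once punishment starts.
Gain: 18(1 + ρ + … + ρ^1); loss: 43·ρ^2/(1−ρ).
No profitable deviation ⇔ 18(1−ρ^2) ≤ 43·ρ^2, i.e. ρ^2 ≥ 18/(18+43) = 18/61.
Hence ρ ≥ (18/61)^(1/2) ≈ 0.543.

0.543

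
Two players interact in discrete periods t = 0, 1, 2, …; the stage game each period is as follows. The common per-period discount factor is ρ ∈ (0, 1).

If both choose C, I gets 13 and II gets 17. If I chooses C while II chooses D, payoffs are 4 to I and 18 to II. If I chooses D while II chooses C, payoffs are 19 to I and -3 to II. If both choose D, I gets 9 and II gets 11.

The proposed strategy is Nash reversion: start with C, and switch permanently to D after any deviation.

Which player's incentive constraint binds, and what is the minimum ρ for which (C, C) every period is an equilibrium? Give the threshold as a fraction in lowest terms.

I's threshold: (19−13)/(19−9) = 3/5.
II's threshold: (18−17)/(18−11) = 1/7.
3/5 > 1/7, so I binds and ρ* = 3/5.

I; ρ ≥ 3/5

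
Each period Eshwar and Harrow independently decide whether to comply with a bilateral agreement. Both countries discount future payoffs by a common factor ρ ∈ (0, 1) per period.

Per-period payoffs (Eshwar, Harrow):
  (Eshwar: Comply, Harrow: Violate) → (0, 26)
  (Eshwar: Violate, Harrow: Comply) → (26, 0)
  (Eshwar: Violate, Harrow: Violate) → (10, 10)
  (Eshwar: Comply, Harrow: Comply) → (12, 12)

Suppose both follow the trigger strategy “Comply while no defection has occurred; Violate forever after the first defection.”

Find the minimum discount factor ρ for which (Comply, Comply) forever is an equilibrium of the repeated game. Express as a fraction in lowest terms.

12/(1−ρ) ≥ 26 + 10ρ/(1−ρ)
12 ≥ 26 − 16ρ
ρ ≥ 14/16 = 7/8.

7/8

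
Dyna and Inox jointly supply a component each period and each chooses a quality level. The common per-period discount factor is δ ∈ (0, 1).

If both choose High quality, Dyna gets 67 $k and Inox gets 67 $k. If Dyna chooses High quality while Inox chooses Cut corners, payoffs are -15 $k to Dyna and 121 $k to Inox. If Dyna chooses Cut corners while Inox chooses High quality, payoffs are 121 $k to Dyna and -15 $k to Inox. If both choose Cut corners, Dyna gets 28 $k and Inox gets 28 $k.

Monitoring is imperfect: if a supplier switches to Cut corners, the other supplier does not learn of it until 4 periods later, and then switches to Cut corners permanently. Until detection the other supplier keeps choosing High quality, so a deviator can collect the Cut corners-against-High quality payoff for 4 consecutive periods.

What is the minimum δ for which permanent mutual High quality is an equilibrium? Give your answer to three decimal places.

Deviating for the 4 undetected periods gains 121−67 = 54 per period over cooperation, then loses 67−28 = 39 per period forever once punishment starts.
Gain: 54(1 + δ + … + δ^3); loss: 39·δ^4/(1−δ).
No profitable deviation ⇔ 54(1−δ^4) ≤ 39·δ^4, i.e. δ^4 ≥ 54/(54+39) = 18/31.
Hence δ ≥ (18/31)^(1/4) ≈ 0.873.

0.873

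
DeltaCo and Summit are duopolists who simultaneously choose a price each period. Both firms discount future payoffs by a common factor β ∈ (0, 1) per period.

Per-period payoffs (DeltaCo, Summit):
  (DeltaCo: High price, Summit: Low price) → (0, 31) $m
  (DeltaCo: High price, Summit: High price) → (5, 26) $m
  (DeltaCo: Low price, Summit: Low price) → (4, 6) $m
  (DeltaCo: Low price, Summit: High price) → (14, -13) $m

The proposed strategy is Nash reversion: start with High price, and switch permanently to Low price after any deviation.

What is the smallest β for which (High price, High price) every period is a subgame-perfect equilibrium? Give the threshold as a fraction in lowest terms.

9/10

DeltaCo: cooperation gives 5 each period; deviation gives 14 once then 4 forever.
  5/(1−β) ≥ 14 + 4β/(1−β) ⇒ β ≥ 9/10.
Summit: cooperation gives 26 each period; deviation gives 31 once then 6 forever.
  β ≥ 5/25 = 1/5.
Both must hold, so the binding constraint is DeltaCo's: β ≥ 9/10.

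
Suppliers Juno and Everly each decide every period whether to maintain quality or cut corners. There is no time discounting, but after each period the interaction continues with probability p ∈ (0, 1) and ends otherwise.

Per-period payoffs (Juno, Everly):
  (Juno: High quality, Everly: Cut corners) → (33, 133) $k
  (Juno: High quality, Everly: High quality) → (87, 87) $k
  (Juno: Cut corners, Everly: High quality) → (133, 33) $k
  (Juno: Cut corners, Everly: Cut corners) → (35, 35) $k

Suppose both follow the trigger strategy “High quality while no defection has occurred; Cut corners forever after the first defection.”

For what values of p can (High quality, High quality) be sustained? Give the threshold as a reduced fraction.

With no time discounting, the continuation probability p plays the role of the discount factor.
Grim-trigger IC: 87/(1−p) ≥ 133 + 35p/(1−p) ⇒ p ≥ (133−87)/(133−35) = 23/49.

23/49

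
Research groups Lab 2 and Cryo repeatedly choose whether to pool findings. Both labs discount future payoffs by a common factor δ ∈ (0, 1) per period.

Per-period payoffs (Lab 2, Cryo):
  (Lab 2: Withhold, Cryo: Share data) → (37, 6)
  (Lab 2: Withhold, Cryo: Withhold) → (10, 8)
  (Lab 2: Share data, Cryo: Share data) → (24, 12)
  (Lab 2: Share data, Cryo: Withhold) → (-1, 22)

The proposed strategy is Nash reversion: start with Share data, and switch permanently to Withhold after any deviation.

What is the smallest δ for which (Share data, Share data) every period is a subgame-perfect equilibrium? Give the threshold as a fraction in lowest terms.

5/7

Lab 2's threshold: (37−24)/(37−10) = 13/27.
Cryo's threshold: (22−12)/(22−8) = 5/7.
13/27 < 5/7, so Cryo binds and δ* = 5/7.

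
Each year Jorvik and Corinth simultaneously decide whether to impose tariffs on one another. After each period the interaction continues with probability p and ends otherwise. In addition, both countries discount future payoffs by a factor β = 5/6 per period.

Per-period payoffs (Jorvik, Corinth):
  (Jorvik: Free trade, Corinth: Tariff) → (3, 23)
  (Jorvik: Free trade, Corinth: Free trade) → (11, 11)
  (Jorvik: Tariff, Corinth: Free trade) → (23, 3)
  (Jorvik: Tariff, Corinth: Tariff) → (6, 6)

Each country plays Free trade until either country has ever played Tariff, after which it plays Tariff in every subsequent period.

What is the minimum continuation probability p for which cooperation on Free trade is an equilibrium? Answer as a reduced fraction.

With continuation probability p and discount β, the effective per-period discount factor is βp.
Grim-trigger IC: βp ≥ (23−11)/(23−6) = 12/17.
So p ≥ (12/17)/(5/6) = 72/85.

72/85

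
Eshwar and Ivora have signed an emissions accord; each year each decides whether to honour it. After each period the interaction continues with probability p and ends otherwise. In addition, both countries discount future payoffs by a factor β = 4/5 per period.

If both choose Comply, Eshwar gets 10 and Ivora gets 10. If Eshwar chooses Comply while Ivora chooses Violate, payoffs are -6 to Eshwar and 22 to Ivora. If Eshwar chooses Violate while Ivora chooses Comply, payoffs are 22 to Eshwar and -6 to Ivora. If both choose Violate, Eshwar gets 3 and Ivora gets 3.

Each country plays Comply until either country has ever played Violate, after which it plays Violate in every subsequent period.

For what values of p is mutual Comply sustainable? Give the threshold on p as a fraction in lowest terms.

15/19

With continuation probability p and discount β, the effective per-period discount factor is βp.
Grim-trigger IC: βp ≥ (22−10)/(22−3) = 12/19.
So p ≥ (12/19)/(4/5) = 15/19.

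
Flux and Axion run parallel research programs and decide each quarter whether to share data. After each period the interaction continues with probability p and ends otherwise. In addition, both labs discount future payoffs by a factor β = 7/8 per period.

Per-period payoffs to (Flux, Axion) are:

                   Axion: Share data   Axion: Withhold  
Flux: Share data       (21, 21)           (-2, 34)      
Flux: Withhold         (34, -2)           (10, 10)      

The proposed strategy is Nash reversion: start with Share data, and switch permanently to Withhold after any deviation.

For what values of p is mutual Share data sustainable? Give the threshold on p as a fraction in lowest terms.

13/21

Expected continuation weight on next period's payoff is β·p = 7/8·p, which plays the role of the discount factor.
Cooperation requires 7/8·p ≥ (34−21)/(34−10) = 13/24, hence p ≥ 13/21.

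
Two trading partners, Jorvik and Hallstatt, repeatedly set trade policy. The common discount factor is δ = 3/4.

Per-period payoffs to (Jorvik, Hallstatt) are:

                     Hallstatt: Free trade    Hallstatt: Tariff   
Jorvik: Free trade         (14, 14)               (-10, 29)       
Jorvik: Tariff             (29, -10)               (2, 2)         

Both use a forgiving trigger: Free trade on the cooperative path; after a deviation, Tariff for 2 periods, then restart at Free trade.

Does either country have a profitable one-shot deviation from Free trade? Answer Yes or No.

No

IC: δ+…+δ^2 ≥ (29−14)/(14−2) = 5/4.
At δ = 3/4: partial sum = 1.3125 ≥ 1.2500. Cooperation sustainable.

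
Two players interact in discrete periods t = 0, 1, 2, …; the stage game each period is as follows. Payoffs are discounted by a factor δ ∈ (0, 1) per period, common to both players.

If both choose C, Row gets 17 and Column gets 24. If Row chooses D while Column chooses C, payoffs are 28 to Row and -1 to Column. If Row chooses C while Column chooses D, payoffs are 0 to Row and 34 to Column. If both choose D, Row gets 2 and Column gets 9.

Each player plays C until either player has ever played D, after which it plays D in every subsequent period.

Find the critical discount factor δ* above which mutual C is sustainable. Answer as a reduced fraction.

11/26

Row: cooperation gives 17 each period; deviation gives 28 once then 2 forever.
  17/(1−δ) ≥ 28 + 2δ/(1−δ) ⇒ δ ≥ 11/26.
Column: cooperation gives 24 each period; deviation gives 34 once then 9 forever.
  δ ≥ 10/25 = 2/5.
Both must hold, so the binding constraint is Row's: δ ≥ 11/26.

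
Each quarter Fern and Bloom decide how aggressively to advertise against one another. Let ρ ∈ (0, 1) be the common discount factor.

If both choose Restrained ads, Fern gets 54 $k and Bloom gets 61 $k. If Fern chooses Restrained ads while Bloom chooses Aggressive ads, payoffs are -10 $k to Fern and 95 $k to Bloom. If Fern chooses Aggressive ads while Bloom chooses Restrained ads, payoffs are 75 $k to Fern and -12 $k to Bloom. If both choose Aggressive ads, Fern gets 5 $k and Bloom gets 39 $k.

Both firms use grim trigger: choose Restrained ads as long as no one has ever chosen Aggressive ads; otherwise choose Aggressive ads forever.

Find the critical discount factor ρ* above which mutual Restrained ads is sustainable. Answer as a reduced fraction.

17/28

Fern: cooperation gives 54 each period; deviation gives 75 once then 5 forever.
  54/(1−ρ) ≥ 75 + 5ρ/(1−ρ) ⇒ ρ ≥ 21/70 = 3/10.
Bloom: cooperation gives 61 each period; deviation gives 95 once then 39 forever.
  ρ ≥ 34/56 = 17/28.
Both must hold, so the binding constraint is Bloom's: ρ ≥ 17/28.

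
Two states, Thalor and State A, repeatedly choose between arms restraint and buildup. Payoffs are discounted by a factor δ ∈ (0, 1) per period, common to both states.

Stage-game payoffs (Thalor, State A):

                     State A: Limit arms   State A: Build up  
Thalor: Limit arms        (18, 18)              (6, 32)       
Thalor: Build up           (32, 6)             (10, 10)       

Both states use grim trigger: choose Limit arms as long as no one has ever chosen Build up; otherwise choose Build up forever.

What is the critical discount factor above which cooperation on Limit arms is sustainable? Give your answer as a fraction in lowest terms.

Under grim trigger the critical discount factor is (T−C)/(T−P) with T = 32, C = 18, P = 10.
δ* = (32−18)/(32−10) = 14/22 = 7/11.

7/11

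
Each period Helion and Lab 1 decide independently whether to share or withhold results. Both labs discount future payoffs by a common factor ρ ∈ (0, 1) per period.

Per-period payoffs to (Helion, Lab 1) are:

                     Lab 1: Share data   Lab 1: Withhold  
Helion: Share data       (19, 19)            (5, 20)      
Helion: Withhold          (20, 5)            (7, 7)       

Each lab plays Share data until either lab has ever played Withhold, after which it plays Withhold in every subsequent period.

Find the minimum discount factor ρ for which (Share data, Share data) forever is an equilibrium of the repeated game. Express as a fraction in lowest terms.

Under grim trigger the critical discount factor is (T−C)/(T−P) with T = 20, C = 19, P = 7.
ρ* = (20−19)/(20−7) = 1/13.

1/13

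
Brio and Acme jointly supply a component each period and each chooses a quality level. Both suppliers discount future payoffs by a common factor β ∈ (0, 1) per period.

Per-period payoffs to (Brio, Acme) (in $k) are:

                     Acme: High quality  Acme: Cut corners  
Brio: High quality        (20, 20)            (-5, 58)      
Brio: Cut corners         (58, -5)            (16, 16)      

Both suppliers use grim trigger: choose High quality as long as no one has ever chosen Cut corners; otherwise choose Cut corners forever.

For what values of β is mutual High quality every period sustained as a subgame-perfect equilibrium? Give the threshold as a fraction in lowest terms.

19/21

Cooperation forever yields 20 each period: 20/(1−β).
Deviating yields 58 once, then 16 forever: 58 + 16β/(1−β).
No profitable deviation requires 20/(1−β) ≥ 58 + 16β/(1−β).
Multiplying by (1−β): 20 ≥ 58(1−β) + 16β = 58 − 42β.
So 42β ≥ 38, i.e. β ≥ 38/42 = 19/21.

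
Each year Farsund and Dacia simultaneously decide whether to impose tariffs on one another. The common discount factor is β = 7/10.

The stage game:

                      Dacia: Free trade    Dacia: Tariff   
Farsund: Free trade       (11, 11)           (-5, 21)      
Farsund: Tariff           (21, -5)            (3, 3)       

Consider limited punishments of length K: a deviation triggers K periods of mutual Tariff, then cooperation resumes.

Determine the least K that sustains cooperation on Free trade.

3

Need Σ_{k=1}^{K} β^k ≥ (21−11)/(11−3) = 1.2500 at β = 7/10.
At K = 2 the sum is 1.1900 < 1.2500; at K = 3 it is 1.5330 ≥ 1.2500.
So the minimum punishment length is K = 3.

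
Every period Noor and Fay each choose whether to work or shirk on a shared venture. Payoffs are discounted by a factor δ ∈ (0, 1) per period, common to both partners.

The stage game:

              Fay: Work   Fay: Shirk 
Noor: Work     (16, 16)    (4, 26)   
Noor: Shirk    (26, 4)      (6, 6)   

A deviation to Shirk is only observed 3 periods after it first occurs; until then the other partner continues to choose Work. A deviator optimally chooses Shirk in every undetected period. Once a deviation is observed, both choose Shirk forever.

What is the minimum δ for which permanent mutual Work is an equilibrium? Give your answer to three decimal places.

0.794

Deviating for the 3 undetected periods gains 26−16 = 10 per period over cooperation, then loses 16−6 = 10 per period forever once punishment starts.
Gain: 10(1 + δ + … + δ^2); loss: 10·δ^3/(1−δ).
No profitable deviation ⇔ 10(1−δ^3) ≤ 10·δ^3, i.e. δ^3 ≥ 10/(10+10) = 1/2.
Hence δ ≥ (1/2)^(1/3) ≈ 0.794.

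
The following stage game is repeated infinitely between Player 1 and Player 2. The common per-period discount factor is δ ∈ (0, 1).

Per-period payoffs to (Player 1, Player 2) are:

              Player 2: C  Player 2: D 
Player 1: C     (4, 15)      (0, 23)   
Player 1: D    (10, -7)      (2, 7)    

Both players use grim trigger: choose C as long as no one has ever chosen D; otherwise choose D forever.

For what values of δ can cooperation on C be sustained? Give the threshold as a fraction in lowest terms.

3/4

For Player 1: deviation gain 10−4 = 6, per-period punishment loss 4−2 = 2. IC gives δ ≥ 6/8 = 3/4.
For Player 2: gain 8, loss 8 per period, so δ ≥ 8/16 = 1/2.
The tighter constraint is Player 1's, so cooperation needs δ ≥ 3/4.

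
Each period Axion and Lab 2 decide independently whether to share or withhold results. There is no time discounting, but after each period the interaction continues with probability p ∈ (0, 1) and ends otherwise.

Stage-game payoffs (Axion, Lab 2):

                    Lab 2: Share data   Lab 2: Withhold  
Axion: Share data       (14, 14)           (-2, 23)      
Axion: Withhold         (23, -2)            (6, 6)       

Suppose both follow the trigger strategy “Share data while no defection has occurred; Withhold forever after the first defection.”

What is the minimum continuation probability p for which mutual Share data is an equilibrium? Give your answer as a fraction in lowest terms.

9/17

With no time discounting, the continuation probability p plays the role of the discount factor.
Grim-trigger IC: 14/(1−p) ≥ 23 + 6p/(1−p) ⇒ p ≥ (23−14)/(23−6) = 9/17.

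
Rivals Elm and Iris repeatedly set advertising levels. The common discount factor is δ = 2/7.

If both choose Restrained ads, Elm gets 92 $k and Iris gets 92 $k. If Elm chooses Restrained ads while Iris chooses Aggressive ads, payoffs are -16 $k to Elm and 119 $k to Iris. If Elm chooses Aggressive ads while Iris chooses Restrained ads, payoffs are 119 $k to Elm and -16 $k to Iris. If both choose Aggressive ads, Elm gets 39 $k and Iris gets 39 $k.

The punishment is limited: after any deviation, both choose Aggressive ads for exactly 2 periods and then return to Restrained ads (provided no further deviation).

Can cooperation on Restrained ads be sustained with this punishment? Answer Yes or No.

IC: δ+…+δ^2 ≥ (119−92)/(92−39) = 27/53.
At δ = 2/7: partial sum = 0.3673 < 0.5094. Cooperation not sustainable.

No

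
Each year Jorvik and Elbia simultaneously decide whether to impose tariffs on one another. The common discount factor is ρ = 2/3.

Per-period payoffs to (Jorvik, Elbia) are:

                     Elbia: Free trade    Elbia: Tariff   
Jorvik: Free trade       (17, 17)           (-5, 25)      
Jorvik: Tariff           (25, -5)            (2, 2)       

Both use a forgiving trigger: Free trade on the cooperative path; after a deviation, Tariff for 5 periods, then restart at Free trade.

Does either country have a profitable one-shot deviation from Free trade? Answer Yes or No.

IC: ρ+…+ρ^5 ≥ (25−17)/(17−2) = 8/15.
At ρ = 2/3: partial sum = 1.7366 ≥ 0.5333. Cooperation sustainable.

No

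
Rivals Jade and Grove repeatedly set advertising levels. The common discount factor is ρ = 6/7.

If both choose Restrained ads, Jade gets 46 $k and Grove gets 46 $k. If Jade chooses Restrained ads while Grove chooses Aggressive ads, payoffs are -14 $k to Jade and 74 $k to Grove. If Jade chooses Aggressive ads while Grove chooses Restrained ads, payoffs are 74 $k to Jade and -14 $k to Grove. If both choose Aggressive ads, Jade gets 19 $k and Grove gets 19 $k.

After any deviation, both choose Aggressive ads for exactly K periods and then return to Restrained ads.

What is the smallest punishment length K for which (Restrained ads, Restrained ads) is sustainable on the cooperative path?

2

Need Σ_{k=1}^{K} ρ^k ≥ (74−46)/(46−19) = 1.0370 at ρ = 6/7.
At K = 1 the sum is 0.8571 < 1.0370; at K = 2 it is 1.5918 ≥ 1.0370.
So the minimum punishment length is K = 2.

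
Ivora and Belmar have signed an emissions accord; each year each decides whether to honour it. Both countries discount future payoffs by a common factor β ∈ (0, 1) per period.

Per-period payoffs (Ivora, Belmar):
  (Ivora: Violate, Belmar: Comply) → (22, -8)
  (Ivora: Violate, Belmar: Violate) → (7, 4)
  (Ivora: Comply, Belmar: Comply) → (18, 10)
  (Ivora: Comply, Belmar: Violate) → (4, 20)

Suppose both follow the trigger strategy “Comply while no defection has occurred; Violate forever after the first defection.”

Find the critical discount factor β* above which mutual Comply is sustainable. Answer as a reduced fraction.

5/8

Ivora's threshold: (22−18)/(22−7) = 4/15.
Belmar's threshold: (20−10)/(20−4) = 5/8.
4/15 < 5/8, so Belmar binds and β* = 5/8.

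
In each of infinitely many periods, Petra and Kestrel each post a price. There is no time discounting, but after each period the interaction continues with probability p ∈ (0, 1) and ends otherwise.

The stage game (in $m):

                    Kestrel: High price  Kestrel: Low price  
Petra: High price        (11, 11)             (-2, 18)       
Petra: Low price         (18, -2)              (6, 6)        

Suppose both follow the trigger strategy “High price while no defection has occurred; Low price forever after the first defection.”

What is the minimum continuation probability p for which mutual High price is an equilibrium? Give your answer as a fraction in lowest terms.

With no time discounting, the continuation probability p plays the role of the discount factor.
Grim-trigger IC: 11/(1−p) ≥ 18 + 6p/(1−p) ⇒ p ≥ (18−11)/(18−6) = 7/12.

7/12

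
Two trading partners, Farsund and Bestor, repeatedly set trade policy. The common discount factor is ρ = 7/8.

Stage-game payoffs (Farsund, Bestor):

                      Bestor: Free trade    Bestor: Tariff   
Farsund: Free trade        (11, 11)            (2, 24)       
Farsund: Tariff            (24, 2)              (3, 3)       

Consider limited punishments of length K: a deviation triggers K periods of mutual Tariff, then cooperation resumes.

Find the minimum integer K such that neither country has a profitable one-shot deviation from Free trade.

2

Need Σ_{k=1}^{K} ρ^k ≥ (24−11)/(11−3) = 1.6250 at ρ = 7/8.
At K = 1 the sum is 0.8750 < 1.6250; at K = 2 it is 1.6406 ≥ 1.6250.
So the minimum punishment length is K = 2.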